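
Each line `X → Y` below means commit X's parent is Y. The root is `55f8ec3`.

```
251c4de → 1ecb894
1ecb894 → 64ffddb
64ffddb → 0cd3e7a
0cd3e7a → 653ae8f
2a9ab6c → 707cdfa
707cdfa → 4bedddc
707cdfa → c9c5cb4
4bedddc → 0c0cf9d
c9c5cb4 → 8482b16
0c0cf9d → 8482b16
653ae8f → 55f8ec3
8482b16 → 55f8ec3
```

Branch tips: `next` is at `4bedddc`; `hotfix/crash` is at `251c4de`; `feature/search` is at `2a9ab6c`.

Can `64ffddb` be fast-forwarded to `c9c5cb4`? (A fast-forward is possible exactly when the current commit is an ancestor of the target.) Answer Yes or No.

No

A fast-forward from 64ffddb to c9c5cb4 is possible iff 64ffddb is an ancestor of c9c5cb4.
Ancestors of c9c5cb4: {55f8ec3, 8482b16, c9c5cb4}.
64ffddb is not among them, so fast-forward is not possible.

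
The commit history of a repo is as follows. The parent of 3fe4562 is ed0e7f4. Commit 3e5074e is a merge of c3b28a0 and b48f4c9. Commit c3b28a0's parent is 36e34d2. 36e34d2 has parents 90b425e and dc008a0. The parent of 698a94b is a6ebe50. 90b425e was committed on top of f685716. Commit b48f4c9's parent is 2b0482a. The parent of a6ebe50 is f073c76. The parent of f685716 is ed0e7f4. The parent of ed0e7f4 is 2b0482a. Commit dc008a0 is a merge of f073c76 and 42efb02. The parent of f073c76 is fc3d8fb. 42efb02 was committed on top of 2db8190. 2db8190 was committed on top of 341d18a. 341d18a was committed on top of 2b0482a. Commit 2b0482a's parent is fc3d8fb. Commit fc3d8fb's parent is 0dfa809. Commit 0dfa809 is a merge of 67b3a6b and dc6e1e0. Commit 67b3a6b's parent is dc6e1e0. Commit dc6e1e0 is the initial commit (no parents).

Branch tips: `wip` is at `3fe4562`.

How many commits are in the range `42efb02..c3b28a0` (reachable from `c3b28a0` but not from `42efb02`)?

7

Reachable from c3b28a0: {0dfa809, 2b0482a, 2db8190, 341d18a, 36e34d2, 42efb02, 67b3a6b, 90b425e, c3b28a0, dc008a0, dc6e1e0, ed0e7f4, f073c76, f685716, fc3d8fb}.
Reachable from 42efb02: {0dfa809, 2b0482a, 2db8190, 341d18a, 42efb02, 67b3a6b, dc6e1e0, fc3d8fb}.
In c3b28a0's history but not 42efb02's: {36e34d2, 90b425e, c3b28a0, dc008a0, ed0e7f4, f073c76, f685716} — 7 commits.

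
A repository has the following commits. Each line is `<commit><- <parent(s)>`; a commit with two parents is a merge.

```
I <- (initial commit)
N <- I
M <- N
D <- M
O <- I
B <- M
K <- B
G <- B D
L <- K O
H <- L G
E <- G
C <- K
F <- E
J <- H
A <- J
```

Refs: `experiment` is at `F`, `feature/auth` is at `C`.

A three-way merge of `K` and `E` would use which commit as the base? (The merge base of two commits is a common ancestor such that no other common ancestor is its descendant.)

Ancestors of K: {B, I, K, M, N}.
Ancestors of E: {B, D, E, G, I, M, N}.
Common ancestors: {B, I, M, N}.
Among these, B is not an ancestor of any other common ancestor — it is the merge base.

B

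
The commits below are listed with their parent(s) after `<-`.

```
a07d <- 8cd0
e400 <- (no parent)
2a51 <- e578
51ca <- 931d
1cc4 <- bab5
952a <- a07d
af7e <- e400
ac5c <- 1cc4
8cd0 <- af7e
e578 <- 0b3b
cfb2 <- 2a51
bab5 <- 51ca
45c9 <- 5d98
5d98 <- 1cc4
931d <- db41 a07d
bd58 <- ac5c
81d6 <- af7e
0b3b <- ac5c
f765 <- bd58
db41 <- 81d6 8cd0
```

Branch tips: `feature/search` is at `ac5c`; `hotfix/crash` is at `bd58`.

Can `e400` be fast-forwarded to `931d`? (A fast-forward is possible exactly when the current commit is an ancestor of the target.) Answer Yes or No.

Yes

A fast-forward from e400 to 931d is possible iff e400 is an ancestor of 931d.
Ancestors of 931d: {81d6, 8cd0, 931d, a07d, af7e, db41, e400}.
e400 is among them, so fast-forward is possible.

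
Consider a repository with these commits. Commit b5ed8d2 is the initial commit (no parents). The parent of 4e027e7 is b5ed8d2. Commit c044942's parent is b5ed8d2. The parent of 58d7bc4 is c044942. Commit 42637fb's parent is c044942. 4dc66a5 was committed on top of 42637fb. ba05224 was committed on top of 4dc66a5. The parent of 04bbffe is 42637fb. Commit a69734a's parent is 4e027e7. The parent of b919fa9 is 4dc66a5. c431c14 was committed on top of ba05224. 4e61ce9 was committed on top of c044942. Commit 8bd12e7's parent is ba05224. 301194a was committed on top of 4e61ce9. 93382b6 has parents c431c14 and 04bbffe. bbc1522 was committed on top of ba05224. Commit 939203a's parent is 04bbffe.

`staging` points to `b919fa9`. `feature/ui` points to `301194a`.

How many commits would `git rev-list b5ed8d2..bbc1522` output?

Reachable from bbc1522: {42637fb, 4dc66a5, b5ed8d2, ba05224, bbc1522, c044942}.
Reachable from b5ed8d2: {b5ed8d2}.
In bbc1522's history but not b5ed8d2's: {42637fb, 4dc66a5, ba05224, bbc1522, c044942} — 5 commits.

5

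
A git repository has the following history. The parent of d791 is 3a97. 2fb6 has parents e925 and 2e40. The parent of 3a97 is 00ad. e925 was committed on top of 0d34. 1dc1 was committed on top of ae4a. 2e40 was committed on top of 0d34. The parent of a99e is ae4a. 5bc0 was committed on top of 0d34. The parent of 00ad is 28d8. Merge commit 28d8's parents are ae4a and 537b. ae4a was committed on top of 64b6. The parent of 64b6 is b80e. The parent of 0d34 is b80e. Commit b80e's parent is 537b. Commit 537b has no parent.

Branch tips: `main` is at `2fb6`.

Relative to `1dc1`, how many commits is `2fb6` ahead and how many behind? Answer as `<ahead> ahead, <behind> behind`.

4 ahead, 3 behind

Reachable from 2fb6: {0d34, 2e40, 2fb6, 537b, b80e, e925}.
Reachable from 1dc1: {1dc1, 537b, 64b6, ae4a, b80e}.
Only in 2fb6's history (ahead): {0d34, 2e40, 2fb6, e925} — 4.
Only in 1dc1's history (behind): {1dc1, 64b6, ae4a} — 3.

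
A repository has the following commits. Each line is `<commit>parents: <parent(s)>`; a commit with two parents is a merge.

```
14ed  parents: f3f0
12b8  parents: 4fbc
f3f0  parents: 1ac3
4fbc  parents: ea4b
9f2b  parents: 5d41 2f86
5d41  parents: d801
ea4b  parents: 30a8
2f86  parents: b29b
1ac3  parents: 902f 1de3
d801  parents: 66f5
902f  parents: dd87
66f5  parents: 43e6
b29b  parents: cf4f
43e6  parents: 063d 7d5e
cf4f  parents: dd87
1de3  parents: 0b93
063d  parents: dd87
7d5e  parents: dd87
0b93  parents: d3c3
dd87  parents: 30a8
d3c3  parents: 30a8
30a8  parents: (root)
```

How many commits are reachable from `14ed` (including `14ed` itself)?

9

Walking parent pointers from 14ed: reachable set = {0b93, 14ed, 1ac3, 1de3, 30a8, 902f, d3c3, dd87, f3f0}.
That is 9 commits.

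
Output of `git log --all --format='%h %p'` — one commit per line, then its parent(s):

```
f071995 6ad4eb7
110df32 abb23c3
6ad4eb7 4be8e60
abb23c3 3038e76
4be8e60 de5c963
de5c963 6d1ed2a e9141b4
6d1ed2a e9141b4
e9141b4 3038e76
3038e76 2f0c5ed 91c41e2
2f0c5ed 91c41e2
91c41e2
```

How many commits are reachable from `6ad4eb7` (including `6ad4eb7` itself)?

Walking parent pointers from 6ad4eb7: reachable set = {2f0c5ed, 3038e76, 4be8e60, 6ad4eb7, 6d1ed2a, 91c41e2, de5c963, e9141b4}.
That is 8 commits.

8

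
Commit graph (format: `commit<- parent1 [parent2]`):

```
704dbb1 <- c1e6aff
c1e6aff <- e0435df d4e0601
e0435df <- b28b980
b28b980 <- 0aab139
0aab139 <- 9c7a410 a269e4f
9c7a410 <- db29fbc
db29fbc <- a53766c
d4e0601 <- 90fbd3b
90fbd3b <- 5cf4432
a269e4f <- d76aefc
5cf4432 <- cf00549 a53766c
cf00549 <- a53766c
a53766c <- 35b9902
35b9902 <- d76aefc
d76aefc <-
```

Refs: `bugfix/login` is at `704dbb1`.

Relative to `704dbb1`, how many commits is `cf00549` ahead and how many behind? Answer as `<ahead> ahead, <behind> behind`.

0 ahead, 11 behind

Reachable from cf00549: {35b9902, a53766c, cf00549, d76aefc}.
Reachable from 704dbb1: {0aab139, 35b9902, 5cf4432, 704dbb1, 90fbd3b, 9c7a410, a269e4f, a53766c, b28b980, c1e6aff, cf00549, d4e0601, d76aefc, db29fbc, e0435df}.
Only in cf00549's history (ahead): {} — 0.
Only in 704dbb1's history (behind): {0aab139, 5cf4432, 704dbb1, 90fbd3b, 9c7a410, a269e4f, b28b980, c1e6aff, d4e0601, db29fbc, e0435df} — 11.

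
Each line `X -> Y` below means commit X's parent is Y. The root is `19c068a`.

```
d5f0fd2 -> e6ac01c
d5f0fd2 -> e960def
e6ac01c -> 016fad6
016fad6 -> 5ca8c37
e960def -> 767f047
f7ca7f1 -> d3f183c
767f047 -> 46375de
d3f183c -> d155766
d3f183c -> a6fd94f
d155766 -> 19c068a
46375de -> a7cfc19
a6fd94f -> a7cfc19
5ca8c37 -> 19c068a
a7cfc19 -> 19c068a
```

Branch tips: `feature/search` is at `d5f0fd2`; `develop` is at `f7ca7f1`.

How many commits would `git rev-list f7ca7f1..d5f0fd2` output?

7

Reachable from d5f0fd2: {016fad6, 19c068a, 46375de, 5ca8c37, 767f047, a7cfc19, d5f0fd2, e6ac01c, e960def}.
Reachable from f7ca7f1: {19c068a, a6fd94f, a7cfc19, d155766, d3f183c, f7ca7f1}.
In d5f0fd2's history but not f7ca7f1's: {016fad6, 46375de, 5ca8c37, 767f047, d5f0fd2, e6ac01c, e960def} — 7 commits.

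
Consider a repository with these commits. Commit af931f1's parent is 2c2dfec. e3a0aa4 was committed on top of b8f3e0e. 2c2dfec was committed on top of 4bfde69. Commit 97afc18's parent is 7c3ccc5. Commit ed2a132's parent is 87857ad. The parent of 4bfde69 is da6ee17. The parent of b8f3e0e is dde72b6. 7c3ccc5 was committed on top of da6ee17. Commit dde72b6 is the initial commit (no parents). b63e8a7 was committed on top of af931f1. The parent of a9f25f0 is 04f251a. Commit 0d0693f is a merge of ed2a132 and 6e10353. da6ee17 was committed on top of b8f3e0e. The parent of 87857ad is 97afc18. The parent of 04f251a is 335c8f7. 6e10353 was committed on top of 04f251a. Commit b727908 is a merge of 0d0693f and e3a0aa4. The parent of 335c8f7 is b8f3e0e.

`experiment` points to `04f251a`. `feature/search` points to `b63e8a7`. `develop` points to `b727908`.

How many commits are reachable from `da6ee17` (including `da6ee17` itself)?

3

Walking parent pointers from da6ee17: reachable set = {b8f3e0e, da6ee17, dde72b6}.
That is 3 commits.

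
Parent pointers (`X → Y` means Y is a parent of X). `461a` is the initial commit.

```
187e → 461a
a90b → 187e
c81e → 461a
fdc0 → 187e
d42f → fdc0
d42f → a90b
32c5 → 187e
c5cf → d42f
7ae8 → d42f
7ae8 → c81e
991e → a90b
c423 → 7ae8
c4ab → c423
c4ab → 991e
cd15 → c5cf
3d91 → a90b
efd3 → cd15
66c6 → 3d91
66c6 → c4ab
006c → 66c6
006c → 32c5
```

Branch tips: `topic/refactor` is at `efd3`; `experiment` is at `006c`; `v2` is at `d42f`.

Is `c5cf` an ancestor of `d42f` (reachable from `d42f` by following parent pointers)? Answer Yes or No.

Ancestors of d42f: {187e, 461a, a90b, d42f, fdc0}.
c5cf is not in that set, so it is not an ancestor of d42f.

No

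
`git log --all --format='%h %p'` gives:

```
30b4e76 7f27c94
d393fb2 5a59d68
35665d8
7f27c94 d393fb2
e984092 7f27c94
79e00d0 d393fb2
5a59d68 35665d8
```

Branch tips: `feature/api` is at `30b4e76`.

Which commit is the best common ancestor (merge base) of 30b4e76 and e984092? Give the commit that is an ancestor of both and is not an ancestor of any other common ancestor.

7f27c94

Ancestors of 30b4e76: {30b4e76, 35665d8, 5a59d68, 7f27c94, d393fb2}.
Ancestors of e984092: {35665d8, 5a59d68, 7f27c94, d393fb2, e984092}.
Common ancestors: {35665d8, 5a59d68, 7f27c94, d393fb2}.
Among these, 7f27c94 is not an ancestor of any other common ancestor — it is the merge base.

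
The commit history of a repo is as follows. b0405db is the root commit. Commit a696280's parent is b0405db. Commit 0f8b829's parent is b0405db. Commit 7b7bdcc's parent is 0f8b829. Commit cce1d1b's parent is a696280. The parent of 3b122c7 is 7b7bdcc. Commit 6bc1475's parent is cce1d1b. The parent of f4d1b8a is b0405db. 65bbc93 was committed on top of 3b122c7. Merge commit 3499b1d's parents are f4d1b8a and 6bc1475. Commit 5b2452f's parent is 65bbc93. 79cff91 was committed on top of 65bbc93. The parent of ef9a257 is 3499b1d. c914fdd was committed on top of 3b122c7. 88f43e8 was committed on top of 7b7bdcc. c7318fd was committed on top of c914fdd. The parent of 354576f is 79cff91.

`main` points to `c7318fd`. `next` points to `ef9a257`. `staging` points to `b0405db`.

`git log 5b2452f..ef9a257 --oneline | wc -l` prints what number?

Reachable from ef9a257: {3499b1d, 6bc1475, a696280, b0405db, cce1d1b, ef9a257, f4d1b8a}.
Reachable from 5b2452f: {0f8b829, 3b122c7, 5b2452f, 65bbc93, 7b7bdcc, b0405db}.
In ef9a257's history but not 5b2452f's: {3499b1d, 6bc1475, a696280, cce1d1b, ef9a257, f4d1b8a} — 6 commits.

6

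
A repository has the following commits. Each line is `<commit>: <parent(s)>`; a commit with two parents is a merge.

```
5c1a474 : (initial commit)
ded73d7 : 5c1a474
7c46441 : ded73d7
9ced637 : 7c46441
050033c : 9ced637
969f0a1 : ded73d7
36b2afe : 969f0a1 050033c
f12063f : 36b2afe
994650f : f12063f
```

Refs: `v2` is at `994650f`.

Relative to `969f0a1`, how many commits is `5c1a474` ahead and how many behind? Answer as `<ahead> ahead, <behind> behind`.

Reachable from 5c1a474: {5c1a474}.
Reachable from 969f0a1: {5c1a474, 969f0a1, ded73d7}.
Only in 5c1a474's history (ahead): {} — 0.
Only in 969f0a1's history (behind): {969f0a1, ded73d7} — 2.

0 ahead, 2 behind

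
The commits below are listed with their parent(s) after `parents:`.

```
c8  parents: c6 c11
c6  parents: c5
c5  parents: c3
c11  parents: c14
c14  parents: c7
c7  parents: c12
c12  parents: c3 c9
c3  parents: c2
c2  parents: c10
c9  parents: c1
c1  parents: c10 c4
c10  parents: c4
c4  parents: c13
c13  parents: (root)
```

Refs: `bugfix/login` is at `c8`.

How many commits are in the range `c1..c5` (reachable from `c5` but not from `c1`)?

Reachable from c5: {c10, c13, c2, c3, c4, c5}.
Reachable from c1: {c1, c10, c13, c4}.
In c5's history but not c1's: {c2, c3, c5} — 3 commits.

3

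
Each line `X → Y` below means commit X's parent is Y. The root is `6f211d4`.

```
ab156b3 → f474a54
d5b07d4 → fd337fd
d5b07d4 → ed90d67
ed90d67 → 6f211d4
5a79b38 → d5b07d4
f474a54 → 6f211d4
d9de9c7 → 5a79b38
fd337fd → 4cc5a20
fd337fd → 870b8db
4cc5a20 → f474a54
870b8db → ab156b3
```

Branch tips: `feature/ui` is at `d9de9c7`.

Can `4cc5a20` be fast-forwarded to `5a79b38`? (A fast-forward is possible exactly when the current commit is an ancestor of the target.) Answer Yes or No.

A fast-forward from 4cc5a20 to 5a79b38 is possible iff 4cc5a20 is an ancestor of 5a79b38.
Ancestors of 5a79b38: {4cc5a20, 5a79b38, 6f211d4, 870b8db, ab156b3, d5b07d4, ed90d67, f474a54, fd337fd}.
4cc5a20 is among them, so fast-forward is possible.

Yes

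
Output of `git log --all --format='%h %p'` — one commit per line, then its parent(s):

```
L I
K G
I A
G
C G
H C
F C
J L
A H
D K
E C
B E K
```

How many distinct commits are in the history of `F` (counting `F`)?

3

Walking parent pointers from F: reachable set = {C, F, G}.
That is 3 commits.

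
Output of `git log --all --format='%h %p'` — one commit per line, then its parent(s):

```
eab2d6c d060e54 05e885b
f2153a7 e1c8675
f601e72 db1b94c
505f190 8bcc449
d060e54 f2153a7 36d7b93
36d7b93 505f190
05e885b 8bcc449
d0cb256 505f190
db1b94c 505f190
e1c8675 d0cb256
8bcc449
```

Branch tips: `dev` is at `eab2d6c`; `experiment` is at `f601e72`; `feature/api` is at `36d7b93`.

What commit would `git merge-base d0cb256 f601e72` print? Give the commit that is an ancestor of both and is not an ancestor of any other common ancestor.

Ancestors of d0cb256: {505f190, 8bcc449, d0cb256}.
Ancestors of f601e72: {505f190, 8bcc449, db1b94c, f601e72}.
Common ancestors: {505f190, 8bcc449}.
Among these, 505f190 is not an ancestor of any other common ancestor — it is the merge base.

505f190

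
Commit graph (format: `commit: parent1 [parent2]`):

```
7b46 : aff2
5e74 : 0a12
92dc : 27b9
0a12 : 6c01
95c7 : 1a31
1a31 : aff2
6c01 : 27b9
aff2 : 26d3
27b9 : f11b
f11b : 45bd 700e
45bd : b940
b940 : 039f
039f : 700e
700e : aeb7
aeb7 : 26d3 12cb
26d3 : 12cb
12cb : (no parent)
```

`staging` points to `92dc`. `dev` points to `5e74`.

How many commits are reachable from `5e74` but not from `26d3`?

10

Reachable from 5e74: {039f, 0a12, 12cb, 26d3, 27b9, 45bd, 5e74, 6c01, 700e, aeb7, b940, f11b}.
Reachable from 26d3: {12cb, 26d3}.
In 5e74's history but not 26d3's: {039f, 0a12, 27b9, 45bd, 5e74, 6c01, 700e, aeb7, b940, f11b} — 10 commits.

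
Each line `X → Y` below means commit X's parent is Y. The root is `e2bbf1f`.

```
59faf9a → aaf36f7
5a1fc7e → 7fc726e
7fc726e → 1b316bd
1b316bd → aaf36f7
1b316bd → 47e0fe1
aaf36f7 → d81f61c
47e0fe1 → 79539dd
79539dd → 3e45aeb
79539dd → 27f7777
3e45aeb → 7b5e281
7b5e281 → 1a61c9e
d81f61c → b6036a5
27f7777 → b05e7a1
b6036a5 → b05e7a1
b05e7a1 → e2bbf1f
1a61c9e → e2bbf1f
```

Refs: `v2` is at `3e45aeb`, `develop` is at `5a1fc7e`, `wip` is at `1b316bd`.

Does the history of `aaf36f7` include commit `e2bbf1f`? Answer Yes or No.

Yes

Ancestors of aaf36f7 (commits reachable by following parents): {aaf36f7, b05e7a1, b6036a5, d81f61c, e2bbf1f}.
e2bbf1f is in that set, so it is an ancestor of aaf36f7.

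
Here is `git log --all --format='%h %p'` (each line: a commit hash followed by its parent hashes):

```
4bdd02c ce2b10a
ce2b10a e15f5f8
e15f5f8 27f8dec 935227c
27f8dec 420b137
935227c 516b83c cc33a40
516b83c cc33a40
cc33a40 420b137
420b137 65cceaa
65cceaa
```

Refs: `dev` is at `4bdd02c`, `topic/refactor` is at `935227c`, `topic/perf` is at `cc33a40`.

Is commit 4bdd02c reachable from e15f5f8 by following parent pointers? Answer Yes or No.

No

Ancestors of e15f5f8: {27f8dec, 420b137, 516b83c, 65cceaa, 935227c, cc33a40, e15f5f8}.
4bdd02c is not in that set, so it is not an ancestor of e15f5f8.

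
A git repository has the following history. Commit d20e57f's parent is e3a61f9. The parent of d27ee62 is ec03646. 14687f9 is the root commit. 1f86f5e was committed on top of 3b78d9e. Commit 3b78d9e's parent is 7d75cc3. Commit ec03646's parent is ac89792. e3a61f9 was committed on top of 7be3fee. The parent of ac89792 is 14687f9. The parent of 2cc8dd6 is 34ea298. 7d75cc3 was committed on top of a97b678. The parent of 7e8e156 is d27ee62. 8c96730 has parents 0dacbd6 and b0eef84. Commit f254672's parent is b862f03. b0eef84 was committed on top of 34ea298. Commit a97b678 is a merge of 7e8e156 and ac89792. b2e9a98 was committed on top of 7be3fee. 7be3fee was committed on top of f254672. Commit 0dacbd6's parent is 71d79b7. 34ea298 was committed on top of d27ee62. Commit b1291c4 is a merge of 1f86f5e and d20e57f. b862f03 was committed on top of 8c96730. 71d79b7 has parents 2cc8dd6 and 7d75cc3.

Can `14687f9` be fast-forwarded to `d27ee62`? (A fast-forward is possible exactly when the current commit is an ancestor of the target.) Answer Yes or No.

A fast-forward from 14687f9 to d27ee62 is possible iff 14687f9 is an ancestor of d27ee62.
Ancestors of d27ee62: {14687f9, ac89792, d27ee62, ec03646}.
14687f9 is among them, so fast-forward is possible.

Yes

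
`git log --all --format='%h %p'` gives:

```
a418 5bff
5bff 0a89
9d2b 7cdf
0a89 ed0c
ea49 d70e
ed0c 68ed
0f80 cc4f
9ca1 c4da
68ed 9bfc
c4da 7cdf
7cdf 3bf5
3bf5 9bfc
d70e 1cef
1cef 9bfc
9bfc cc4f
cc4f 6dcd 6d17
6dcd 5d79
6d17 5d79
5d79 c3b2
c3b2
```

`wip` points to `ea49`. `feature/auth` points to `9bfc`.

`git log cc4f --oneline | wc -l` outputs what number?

5

Walking parent pointers from cc4f: reachable set = {5d79, 6d17, 6dcd, c3b2, cc4f}.
That is 5 commits.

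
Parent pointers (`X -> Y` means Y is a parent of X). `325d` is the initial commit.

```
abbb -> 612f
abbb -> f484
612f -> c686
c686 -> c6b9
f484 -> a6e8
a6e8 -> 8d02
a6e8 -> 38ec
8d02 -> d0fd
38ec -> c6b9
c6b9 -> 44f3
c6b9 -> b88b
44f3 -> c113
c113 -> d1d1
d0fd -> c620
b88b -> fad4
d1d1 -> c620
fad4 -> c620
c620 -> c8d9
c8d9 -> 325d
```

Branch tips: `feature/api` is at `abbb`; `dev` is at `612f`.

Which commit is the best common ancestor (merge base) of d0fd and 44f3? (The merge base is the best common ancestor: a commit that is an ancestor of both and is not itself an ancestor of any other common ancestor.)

c620

Ancestors of d0fd: {325d, c620, c8d9, d0fd}.
Ancestors of 44f3: {325d, 44f3, c113, c620, c8d9, d1d1}.
Common ancestors: {325d, c620, c8d9}.
Among these, c620 is not an ancestor of any other common ancestor — it is the merge base.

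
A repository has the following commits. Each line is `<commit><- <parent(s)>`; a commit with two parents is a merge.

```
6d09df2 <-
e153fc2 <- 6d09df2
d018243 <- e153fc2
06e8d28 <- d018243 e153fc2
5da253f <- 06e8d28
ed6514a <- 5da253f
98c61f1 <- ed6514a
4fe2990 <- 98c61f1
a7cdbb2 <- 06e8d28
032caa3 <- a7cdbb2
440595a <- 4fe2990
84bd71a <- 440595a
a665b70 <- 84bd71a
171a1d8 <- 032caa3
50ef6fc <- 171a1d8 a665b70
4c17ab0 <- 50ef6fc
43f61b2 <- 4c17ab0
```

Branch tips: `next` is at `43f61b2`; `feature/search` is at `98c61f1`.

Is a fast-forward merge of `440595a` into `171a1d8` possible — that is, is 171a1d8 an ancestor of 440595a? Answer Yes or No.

No

A fast-forward from 171a1d8 to 440595a is possible iff 171a1d8 is an ancestor of 440595a.
Ancestors of 440595a: {06e8d28, 440595a, 4fe2990, 5da253f, 6d09df2, 98c61f1, d018243, e153fc2, ed6514a}.
171a1d8 is not among them, so fast-forward is not possible.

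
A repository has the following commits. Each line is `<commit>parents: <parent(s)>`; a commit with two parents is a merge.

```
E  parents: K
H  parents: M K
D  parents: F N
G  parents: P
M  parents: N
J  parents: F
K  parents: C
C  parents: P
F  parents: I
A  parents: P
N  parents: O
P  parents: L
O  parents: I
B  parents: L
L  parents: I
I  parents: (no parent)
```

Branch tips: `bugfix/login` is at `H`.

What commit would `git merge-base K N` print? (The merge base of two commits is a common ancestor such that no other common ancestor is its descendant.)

I

Ancestors of K: {C, I, K, L, P}.
Ancestors of N: {I, N, O}.
Common ancestors: {I}.
The only common ancestor is I, so it is the merge base.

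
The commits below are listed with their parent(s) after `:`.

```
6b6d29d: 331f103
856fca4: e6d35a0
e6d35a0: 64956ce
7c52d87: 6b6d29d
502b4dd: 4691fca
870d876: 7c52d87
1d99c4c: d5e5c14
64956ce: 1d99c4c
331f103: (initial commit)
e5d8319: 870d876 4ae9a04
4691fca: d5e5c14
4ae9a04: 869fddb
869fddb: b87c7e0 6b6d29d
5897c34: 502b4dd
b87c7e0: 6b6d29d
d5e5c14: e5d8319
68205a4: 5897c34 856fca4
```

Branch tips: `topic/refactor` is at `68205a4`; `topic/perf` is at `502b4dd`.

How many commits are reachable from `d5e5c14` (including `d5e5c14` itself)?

Walking parent pointers from d5e5c14: reachable set = {331f103, 4ae9a04, 6b6d29d, 7c52d87, 869fddb, 870d876, b87c7e0, d5e5c14, e5d8319}.
That is 9 commits.

9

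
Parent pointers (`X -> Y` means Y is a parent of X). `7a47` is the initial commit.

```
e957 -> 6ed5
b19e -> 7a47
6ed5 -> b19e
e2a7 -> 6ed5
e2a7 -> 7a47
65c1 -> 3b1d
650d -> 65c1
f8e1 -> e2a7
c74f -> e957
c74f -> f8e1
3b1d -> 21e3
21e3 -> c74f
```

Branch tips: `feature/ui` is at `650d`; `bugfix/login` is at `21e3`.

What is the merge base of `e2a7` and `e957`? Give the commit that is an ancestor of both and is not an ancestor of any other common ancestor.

6ed5

Ancestors of e2a7: {6ed5, 7a47, b19e, e2a7}.
Ancestors of e957: {6ed5, 7a47, b19e, e957}.
Common ancestors: {6ed5, 7a47, b19e}.
Among these, 6ed5 is not an ancestor of any other common ancestor — it is the merge base.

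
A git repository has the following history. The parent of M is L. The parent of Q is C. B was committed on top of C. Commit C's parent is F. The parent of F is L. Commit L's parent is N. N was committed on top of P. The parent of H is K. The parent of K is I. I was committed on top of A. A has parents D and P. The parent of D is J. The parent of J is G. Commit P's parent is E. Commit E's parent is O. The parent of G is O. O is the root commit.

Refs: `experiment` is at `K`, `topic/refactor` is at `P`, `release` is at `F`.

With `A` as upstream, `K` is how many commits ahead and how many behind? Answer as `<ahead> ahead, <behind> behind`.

Reachable from K: {A, D, E, G, I, J, K, O, P}.
Reachable from A: {A, D, E, G, J, O, P}.
Only in K's history (ahead): {I, K} — 2.
Only in A's history (behind): {} — 0.

2 ahead, 0 behind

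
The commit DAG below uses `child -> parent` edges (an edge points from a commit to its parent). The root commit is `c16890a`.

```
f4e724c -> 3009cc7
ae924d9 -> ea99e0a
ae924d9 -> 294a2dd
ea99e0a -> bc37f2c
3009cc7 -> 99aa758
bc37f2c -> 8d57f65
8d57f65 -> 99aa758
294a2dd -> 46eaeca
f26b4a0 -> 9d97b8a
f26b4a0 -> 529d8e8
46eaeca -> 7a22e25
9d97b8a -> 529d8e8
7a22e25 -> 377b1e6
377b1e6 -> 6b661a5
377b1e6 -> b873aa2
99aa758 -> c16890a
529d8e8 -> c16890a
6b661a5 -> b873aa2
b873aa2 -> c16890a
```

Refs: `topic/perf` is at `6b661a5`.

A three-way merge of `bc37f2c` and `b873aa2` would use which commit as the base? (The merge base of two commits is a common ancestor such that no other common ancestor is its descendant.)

c16890a

Ancestors of bc37f2c: {8d57f65, 99aa758, bc37f2c, c16890a}.
Ancestors of b873aa2: {b873aa2, c16890a}.
Common ancestors: {c16890a}.
The only common ancestor is c16890a, so it is the merge base.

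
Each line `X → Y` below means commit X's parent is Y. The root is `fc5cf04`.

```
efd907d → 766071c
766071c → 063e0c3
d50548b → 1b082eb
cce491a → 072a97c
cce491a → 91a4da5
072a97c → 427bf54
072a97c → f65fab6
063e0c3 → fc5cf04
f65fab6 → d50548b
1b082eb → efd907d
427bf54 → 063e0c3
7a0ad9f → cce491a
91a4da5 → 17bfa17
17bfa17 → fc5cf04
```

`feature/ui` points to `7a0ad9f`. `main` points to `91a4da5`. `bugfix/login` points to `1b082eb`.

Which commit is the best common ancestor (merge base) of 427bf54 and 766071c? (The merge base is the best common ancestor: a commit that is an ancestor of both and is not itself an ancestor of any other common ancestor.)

063e0c3

Ancestors of 427bf54: {063e0c3, 427bf54, fc5cf04}.
Ancestors of 766071c: {063e0c3, 766071c, fc5cf04}.
Common ancestors: {063e0c3, fc5cf04}.
Among these, 063e0c3 is not an ancestor of any other common ancestor — it is the merge base.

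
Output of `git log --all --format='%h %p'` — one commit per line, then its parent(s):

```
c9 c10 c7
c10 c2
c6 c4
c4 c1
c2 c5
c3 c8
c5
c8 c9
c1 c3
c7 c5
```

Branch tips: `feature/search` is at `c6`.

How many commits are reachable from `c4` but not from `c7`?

7

Reachable from c4: {c1, c10, c2, c3, c4, c5, c7, c8, c9}.
Reachable from c7: {c5, c7}.
In c4's history but not c7's: {c1, c10, c2, c3, c4, c8, c9} — 7 commits.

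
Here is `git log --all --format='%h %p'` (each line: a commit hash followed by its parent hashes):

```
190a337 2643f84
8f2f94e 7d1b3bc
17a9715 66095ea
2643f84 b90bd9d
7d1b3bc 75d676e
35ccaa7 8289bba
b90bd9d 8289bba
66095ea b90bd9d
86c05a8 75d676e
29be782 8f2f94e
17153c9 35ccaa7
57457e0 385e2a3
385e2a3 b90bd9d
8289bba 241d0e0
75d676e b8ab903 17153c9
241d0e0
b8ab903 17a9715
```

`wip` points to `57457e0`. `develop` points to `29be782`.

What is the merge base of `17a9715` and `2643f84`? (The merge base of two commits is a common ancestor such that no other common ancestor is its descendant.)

Ancestors of 17a9715: {17a9715, 241d0e0, 66095ea, 8289bba, b90bd9d}.
Ancestors of 2643f84: {241d0e0, 2643f84, 8289bba, b90bd9d}.
Common ancestors: {241d0e0, 8289bba, b90bd9d}.
Among these, b90bd9d is not an ancestor of any other common ancestor — it is the merge base.

b90bd9d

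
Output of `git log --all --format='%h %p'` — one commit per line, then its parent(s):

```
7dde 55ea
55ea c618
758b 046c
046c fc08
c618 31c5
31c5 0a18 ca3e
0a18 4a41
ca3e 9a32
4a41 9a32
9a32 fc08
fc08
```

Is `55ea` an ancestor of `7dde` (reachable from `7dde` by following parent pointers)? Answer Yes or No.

Yes

Ancestors of 7dde (commits reachable by following parents): {0a18, 31c5, 4a41, 55ea, 7dde, 9a32, c618, ca3e, fc08}.
55ea is in that set, so it is an ancestor of 7dde.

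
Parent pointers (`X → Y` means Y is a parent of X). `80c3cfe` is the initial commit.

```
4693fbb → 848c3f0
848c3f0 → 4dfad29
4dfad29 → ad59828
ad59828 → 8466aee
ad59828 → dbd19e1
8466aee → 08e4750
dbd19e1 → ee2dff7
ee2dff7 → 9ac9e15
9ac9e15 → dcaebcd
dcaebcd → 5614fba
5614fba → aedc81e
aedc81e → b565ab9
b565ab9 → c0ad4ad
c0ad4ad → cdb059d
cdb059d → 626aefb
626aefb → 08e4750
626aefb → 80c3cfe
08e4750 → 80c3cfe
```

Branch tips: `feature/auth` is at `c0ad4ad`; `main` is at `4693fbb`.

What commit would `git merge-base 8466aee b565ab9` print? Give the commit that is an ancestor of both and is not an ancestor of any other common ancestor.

08e4750

Ancestors of 8466aee: {08e4750, 80c3cfe, 8466aee}.
Ancestors of b565ab9: {08e4750, 626aefb, 80c3cfe, b565ab9, c0ad4ad, cdb059d}.
Common ancestors: {08e4750, 80c3cfe}.
Among these, 08e4750 is not an ancestor of any other common ancestor — it is the merge base.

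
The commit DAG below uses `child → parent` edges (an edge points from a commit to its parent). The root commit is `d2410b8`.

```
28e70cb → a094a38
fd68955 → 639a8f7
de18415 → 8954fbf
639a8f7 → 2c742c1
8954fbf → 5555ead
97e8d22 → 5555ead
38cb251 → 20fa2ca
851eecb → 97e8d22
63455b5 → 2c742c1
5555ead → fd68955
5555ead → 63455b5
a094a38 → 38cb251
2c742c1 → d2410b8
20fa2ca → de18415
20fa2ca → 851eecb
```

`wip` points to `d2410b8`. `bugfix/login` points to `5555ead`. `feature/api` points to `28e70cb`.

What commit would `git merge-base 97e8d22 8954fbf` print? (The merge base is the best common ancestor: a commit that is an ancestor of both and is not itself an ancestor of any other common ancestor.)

Ancestors of 97e8d22: {2c742c1, 5555ead, 63455b5, 639a8f7, 97e8d22, d2410b8, fd68955}.
Ancestors of 8954fbf: {2c742c1, 5555ead, 63455b5, 639a8f7, 8954fbf, d2410b8, fd68955}.
Common ancestors: {2c742c1, 5555ead, 63455b5, 639a8f7, d2410b8, fd68955}.
Among these, 5555ead is not an ancestor of any other common ancestor — it is the merge base.

5555ead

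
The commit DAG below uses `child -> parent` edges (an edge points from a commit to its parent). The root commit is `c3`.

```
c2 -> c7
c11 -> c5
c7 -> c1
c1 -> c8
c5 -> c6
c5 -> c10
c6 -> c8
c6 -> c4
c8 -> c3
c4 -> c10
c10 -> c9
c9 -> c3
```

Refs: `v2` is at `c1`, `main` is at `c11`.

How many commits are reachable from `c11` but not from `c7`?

6

Reachable from c11: {c10, c11, c3, c4, c5, c6, c8, c9}.
Reachable from c7: {c1, c3, c7, c8}.
In c11's history but not c7's: {c10, c11, c4, c5, c6, c9} — 6 commits.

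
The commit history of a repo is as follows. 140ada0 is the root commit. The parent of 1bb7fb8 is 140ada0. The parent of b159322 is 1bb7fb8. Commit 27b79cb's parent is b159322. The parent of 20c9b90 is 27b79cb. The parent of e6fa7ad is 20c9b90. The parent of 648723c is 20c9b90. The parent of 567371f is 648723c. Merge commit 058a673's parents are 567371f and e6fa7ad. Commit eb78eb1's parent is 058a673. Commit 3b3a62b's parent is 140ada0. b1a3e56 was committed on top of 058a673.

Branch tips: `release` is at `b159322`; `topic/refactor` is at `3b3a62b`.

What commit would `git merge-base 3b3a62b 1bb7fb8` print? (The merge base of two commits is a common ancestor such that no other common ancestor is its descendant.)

Ancestors of 3b3a62b: {140ada0, 3b3a62b}.
Ancestors of 1bb7fb8: {140ada0, 1bb7fb8}.
Common ancestors: {140ada0}.
The only common ancestor is 140ada0, so it is the merge base.

140ada0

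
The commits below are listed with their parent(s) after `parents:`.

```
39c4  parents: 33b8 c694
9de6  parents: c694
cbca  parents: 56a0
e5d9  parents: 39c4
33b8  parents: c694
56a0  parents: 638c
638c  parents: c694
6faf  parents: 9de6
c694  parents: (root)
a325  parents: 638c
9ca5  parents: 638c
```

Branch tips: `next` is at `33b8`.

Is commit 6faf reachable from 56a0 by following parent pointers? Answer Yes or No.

No

Ancestors of 56a0: {56a0, 638c, c694}.
6faf is not in that set, so it is not an ancestor of 56a0.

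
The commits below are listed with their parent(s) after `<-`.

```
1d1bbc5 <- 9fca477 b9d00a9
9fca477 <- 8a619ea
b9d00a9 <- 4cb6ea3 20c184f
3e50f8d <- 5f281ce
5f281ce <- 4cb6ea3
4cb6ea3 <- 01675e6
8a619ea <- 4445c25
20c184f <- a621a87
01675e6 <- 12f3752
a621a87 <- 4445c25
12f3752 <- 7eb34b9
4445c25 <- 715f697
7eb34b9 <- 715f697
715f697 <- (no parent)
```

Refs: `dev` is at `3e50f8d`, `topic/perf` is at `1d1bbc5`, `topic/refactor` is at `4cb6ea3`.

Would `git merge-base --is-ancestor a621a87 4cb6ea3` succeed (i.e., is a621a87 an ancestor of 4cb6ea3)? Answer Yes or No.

No

Ancestors of 4cb6ea3: {01675e6, 12f3752, 4cb6ea3, 715f697, 7eb34b9}.
a621a87 is not in that set, so it is not an ancestor of 4cb6ea3.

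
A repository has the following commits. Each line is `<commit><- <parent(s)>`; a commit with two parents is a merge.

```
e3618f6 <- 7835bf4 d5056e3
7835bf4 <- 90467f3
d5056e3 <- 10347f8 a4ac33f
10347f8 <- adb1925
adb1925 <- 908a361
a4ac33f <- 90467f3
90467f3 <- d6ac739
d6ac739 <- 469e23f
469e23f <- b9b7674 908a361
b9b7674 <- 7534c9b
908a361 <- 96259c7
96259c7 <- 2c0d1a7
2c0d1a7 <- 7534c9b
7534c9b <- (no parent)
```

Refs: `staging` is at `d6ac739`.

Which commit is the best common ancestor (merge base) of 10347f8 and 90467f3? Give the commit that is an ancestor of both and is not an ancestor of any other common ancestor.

Ancestors of 10347f8: {10347f8, 2c0d1a7, 7534c9b, 908a361, 96259c7, adb1925}.
Ancestors of 90467f3: {2c0d1a7, 469e23f, 7534c9b, 90467f3, 908a361, 96259c7, b9b7674, d6ac739}.
Common ancestors: {2c0d1a7, 7534c9b, 908a361, 96259c7}.
Among these, 908a361 is not an ancestor of any other common ancestor — it is the merge base.

908a361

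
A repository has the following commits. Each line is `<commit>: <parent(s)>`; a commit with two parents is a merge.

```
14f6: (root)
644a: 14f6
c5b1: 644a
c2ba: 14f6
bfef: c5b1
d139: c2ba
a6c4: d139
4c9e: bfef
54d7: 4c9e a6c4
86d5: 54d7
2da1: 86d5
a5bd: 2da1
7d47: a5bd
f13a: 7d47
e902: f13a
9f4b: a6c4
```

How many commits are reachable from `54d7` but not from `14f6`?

8

Reachable from 54d7: {14f6, 4c9e, 54d7, 644a, a6c4, bfef, c2ba, c5b1, d139}.
Reachable from 14f6: {14f6}.
In 54d7's history but not 14f6's: {4c9e, 54d7, 644a, a6c4, bfef, c2ba, c5b1, d139} — 8 commits.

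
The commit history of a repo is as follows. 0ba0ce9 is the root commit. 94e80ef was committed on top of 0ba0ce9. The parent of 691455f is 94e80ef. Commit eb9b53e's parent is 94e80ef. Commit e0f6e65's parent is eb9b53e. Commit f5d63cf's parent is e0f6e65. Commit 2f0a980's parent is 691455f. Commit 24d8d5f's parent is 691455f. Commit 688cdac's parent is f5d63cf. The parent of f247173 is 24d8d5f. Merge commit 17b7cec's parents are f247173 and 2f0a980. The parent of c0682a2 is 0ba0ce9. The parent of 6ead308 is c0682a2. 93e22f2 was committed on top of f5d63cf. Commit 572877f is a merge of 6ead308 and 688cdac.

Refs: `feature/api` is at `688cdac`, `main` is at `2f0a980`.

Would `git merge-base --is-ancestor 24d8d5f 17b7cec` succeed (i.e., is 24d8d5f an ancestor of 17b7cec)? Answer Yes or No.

Ancestors of 17b7cec (commits reachable by following parents): {0ba0ce9, 17b7cec, 24d8d5f, 2f0a980, 691455f, 94e80ef, f247173}.
24d8d5f is in that set, so it is an ancestor of 17b7cec.

Yes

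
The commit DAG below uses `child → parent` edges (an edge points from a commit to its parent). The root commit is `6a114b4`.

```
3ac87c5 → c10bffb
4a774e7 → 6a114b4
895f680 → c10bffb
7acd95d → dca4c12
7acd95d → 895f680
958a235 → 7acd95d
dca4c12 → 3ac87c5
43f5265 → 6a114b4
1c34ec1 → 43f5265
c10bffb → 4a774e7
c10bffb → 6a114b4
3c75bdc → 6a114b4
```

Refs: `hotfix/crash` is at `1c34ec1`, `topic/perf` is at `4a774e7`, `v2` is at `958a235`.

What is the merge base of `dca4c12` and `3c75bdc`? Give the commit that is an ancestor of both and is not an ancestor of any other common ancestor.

Ancestors of dca4c12: {3ac87c5, 4a774e7, 6a114b4, c10bffb, dca4c12}.
Ancestors of 3c75bdc: {3c75bdc, 6a114b4}.
Common ancestors: {6a114b4}.
The only common ancestor is 6a114b4, so it is the merge base.

6a114b4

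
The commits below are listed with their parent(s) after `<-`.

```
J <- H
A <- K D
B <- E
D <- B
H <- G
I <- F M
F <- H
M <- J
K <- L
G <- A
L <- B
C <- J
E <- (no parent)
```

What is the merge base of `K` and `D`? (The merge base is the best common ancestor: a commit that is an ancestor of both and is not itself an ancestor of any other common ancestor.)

B

Ancestors of K: {B, E, K, L}.
Ancestors of D: {B, D, E}.
Common ancestors: {B, E}.
Among these, B is not an ancestor of any other common ancestor — it is the merge base.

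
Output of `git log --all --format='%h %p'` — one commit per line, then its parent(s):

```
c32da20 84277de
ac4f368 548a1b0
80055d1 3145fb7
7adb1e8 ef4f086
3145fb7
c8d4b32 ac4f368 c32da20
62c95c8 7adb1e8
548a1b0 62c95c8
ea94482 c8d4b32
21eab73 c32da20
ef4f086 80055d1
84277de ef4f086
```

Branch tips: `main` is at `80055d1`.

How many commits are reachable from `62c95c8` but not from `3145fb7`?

Reachable from 62c95c8: {3145fb7, 62c95c8, 7adb1e8, 80055d1, ef4f086}.
Reachable from 3145fb7: {3145fb7}.
In 62c95c8's history but not 3145fb7's: {62c95c8, 7adb1e8, 80055d1, ef4f086} — 4 commits.

4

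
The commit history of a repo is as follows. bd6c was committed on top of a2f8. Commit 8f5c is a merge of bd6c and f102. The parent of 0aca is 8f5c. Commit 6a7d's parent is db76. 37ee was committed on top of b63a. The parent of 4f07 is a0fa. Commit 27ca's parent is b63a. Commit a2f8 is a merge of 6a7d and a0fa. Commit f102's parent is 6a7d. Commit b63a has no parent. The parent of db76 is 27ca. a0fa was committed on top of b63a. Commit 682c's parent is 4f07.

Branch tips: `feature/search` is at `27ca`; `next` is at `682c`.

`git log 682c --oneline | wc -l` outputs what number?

4

Walking parent pointers from 682c: reachable set = {4f07, 682c, a0fa, b63a}.
That is 4 commits.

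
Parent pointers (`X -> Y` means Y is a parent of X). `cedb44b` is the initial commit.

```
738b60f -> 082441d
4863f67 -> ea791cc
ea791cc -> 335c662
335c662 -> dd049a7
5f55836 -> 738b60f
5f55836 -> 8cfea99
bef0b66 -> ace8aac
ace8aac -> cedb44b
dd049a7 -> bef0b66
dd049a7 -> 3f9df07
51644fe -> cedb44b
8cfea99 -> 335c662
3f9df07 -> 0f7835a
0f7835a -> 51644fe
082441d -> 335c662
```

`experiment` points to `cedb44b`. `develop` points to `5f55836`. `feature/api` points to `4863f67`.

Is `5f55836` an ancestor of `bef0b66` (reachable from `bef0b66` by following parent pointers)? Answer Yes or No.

No

Ancestors of bef0b66: {ace8aac, bef0b66, cedb44b}.
5f55836 is not in that set, so it is not an ancestor of bef0b66.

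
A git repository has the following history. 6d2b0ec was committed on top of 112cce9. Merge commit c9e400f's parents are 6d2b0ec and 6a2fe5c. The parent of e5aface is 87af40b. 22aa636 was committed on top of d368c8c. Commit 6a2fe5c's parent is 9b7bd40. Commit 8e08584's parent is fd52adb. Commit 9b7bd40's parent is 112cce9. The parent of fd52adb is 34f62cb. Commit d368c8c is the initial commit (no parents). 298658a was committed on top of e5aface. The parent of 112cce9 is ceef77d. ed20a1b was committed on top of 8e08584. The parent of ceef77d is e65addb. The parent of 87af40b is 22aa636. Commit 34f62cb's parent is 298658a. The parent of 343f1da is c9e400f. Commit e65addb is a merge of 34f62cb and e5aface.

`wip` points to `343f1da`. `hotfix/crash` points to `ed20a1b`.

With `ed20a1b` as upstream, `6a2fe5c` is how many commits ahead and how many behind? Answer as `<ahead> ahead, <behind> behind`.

5 ahead, 3 behind

Reachable from 6a2fe5c: {112cce9, 22aa636, 298658a, 34f62cb, 6a2fe5c, 87af40b, 9b7bd40, ceef77d, d368c8c, e5aface, e65addb}.
Reachable from ed20a1b: {22aa636, 298658a, 34f62cb, 87af40b, 8e08584, d368c8c, e5aface, ed20a1b, fd52adb}.
Only in 6a2fe5c's history (ahead): {112cce9, 6a2fe5c, 9b7bd40, ceef77d, e65addb} — 5.
Only in ed20a1b's history (behind): {8e08584, ed20a1b, fd52adb} — 3.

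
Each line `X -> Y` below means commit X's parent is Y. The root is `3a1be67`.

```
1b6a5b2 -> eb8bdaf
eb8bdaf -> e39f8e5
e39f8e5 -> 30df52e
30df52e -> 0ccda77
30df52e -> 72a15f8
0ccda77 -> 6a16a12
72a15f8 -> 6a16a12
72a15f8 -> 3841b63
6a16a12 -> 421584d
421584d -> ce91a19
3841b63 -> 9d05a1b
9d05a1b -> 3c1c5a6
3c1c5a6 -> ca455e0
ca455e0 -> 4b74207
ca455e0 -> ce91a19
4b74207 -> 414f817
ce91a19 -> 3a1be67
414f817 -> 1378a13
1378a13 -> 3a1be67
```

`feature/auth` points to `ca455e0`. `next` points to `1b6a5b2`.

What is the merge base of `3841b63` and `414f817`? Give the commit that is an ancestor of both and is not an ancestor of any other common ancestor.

Ancestors of 3841b63: {1378a13, 3841b63, 3a1be67, 3c1c5a6, 414f817, 4b74207, 9d05a1b, ca455e0, ce91a19}.
Ancestors of 414f817: {1378a13, 3a1be67, 414f817}.
Common ancestors: {1378a13, 3a1be67, 414f817}.
Among these, 414f817 is not an ancestor of any other common ancestor — it is the merge base.

414f817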